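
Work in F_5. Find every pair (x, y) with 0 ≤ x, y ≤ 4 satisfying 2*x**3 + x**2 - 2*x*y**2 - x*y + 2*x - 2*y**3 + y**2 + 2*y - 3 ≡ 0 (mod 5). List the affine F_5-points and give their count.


Affine F_5-points: {(1, 1), (2, 3), (2, 4)}; count = 3.

For each of the 25 pairs (x, y) ∈ F_5², evaluate f(x, y) mod 5. Record the zeros.
  x = 0: [0↦2, 1↦3, 2↦4, 3↦3, 4↦3]  zeros at y ∈ ∅
  x = 1: [0↦2, 1↦0, 2↦4, 3↦2, 4↦2]  zeros at y ∈ {1}
  x = 2: [0↦1, 1↦1, 2↦3, 3↦0, 4↦0]  zeros at y ∈ {3, 4}
  x = 3: [0↦1, 1↦3, 2↦3, 3↦4, 4↦4]  zeros at y ∈ ∅
  x = 4: [0↦4, 1↦3, 2↦1, 3↦1, 4↦1]  zeros at y ∈ ∅
Collecting zeros: affine points = {(1, 1), (2, 3), (2, 4)}.
Total count |C(F_5)_aff| = 3.


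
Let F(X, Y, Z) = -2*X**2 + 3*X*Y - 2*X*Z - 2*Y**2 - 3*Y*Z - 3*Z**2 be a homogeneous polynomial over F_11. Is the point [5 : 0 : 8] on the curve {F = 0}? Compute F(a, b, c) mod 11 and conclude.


F(5,0,8) ≡ 8 (mod 11); P is NOT on the curve.

Evaluate F(5, 0, 8) term-by-term (mod 11).
  -2*X**2 ↦ -2·25·1·1 = -50
  3*X*Y ↦ 3·5·0·1 = 0
  -2*X*Z ↦ -2·5·1·8 = -80
  -2*Y**2 ↦ -2·1·0·1 = 0
  -3*Y*Z ↦ -3·1·0·8 = 0
  -3*Z**2 ↦ -3·1·1·64 = -192
Sum: F(5, 0, 8) = (-50) + (0) + (-80) + (0) + (0) + (-192) = -322.
Reducing mod 11: -322 ≡ 8 (mod 11).
Since F(a, b, c) ≡ 8 ≠ 0 (mod 11), P does NOT lie on the curve.


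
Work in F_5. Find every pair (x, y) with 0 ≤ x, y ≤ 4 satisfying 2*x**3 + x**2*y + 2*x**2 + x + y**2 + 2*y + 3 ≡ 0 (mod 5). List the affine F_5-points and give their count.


Affine F_5-points: {(2, 2), (3, 1), (3, 3), (4, 3), (4, 4)}; count = 5.

For each of the 25 pairs (x, y) ∈ F_5², evaluate f(x, y) mod 5. Record the zeros.
  x = 0: [0↦3, 1↦1, 2↦1, 3↦3, 4↦2]  zeros at y ∈ ∅
  x = 1: [0↦3, 1↦2, 2↦3, 3↦1, 4↦1]  zeros at y ∈ ∅
  x = 2: [0↦4, 1↦1, 2↦0, 3↦1, 4↦4]  zeros at y ∈ {2}
  x = 3: [0↦3, 1↦0, 2↦4, 3↦0, 4↦3]  zeros at y ∈ {1, 3}
  x = 4: [0↦2, 1↦1, 2↦2, 3↦0, 4↦0]  zeros at y ∈ {3, 4}
Collecting zeros: affine points = {(2, 2), (3, 1), (3, 3), (4, 3), (4, 4)}.
Total count |C(F_5)_aff| = 5.


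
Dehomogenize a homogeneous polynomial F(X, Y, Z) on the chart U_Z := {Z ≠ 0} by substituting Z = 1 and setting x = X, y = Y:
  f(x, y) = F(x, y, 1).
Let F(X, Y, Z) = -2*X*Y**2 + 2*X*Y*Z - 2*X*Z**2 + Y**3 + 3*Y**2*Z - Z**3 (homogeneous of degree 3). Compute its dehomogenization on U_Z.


f(x, y) = -2*x*y**2 + 2*x*y - 2*x + y**3 + 3*y**2 - 1

On U_Z we set Z = 1. Each monomial c·X^i·Y^j·Z^k in F becomes c·x^i·y^j·1^k = c·x^i·y^j.
Substituting Z = 1: F(X, Y, 1) = -2*x*y**2 + 2*x*y - 2*x + y**3 + 3*y**2 - 1.
Note: deg(f) ≤ deg(F) = 3; strict inequality happens when F is divisible by Z (lost terms).


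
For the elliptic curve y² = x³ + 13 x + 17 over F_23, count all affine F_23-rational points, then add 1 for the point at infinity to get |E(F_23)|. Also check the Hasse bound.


Affine points = {(1, 10), (1, 13), (4, 8), (4, 15), (5, 0), (6, 9), (6, 14), (8, 9), (8, 14), (9, 9), (9, 14), (19, 4), (19, 19), (21, 11), (21, 12), (22, 7), (22, 16)}; affine count = 17; |E(F_23)| = 18.

Discriminant check: Δ ∝ 4a³ + 27b² = 4·13³ + 27·17² = 4·2197 + 27·289 ≡ 8 (mod 23). Nonzero ⇒ E is nonsingular.
For each x ∈ F_23, compute rhs = x³ + 13·x + 17 mod 23, then count y ∈ F_23 with y² ≡ rhs.
  x = 0: rhs = 17, matching y values: none (0 points).
  x = 1: rhs = 8, matching y values: 10, 13 (2 points).
  x = 2: rhs = 5, matching y values: none (0 points).
  x = 3: rhs = 14, matching y values: none (0 points).
  x = 4: rhs = 18, matching y values: 8, 15 (2 points).
  x = 5: rhs = 0, matching y values: 0 (1 points).
  x = 6: rhs = 12, matching y values: 9, 14 (2 points).
  x = 7: rhs = 14, matching y values: none (0 points).
  x = 8: rhs = 12, matching y values: 9, 14 (2 points).
  x = 9: rhs = 12, matching y values: 9, 14 (2 points).
  x = 10: rhs = 20, matching y values: none (0 points).
  x = 11: rhs = 19, matching y values: none (0 points).
  x = 12: rhs = 15, matching y values: none (0 points).
  x = 13: rhs = 14, matching y values: none (0 points).
  x = 14: rhs = 22, matching y values: none (0 points).
  x = 15: rhs = 22, matching y values: none (0 points).
  x = 16: rhs = 20, matching y values: none (0 points).
  x = 17: rhs = 22, matching y values: none (0 points).
  x = 18: rhs = 11, matching y values: none (0 points).
  x = 19: rhs = 16, matching y values: 4, 19 (2 points).
  x = 20: rhs = 20, matching y values: none (0 points).
  x = 21: rhs = 6, matching y values: 11, 12 (2 points).
  x = 22: rhs = 3, matching y values: 7, 16 (2 points).
Total affine count: 17.
Full point count |E(F_23)| = 17 + 1 = 18.
Hasse bound: |18 − (23+1)| = |-6| = 6 ≤ 2√23 ≈ 9.5917 ✓.


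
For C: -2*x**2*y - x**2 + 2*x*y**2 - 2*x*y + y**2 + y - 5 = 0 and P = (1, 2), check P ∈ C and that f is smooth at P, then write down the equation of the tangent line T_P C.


Tangent line at P: -6*x + 9*y - 12 = 0.

Step 1: f(1, 2) = 0, so P lies on C.
Step 2: partial derivatives
  f_x(x, y) = -4*x*y - 2*x + 2*y**2 - 2*y, f_y(x, y) = -2*x**2 + 4*x*y - 2*x + 2*y + 1.
  f_x(P) = -6, f_y(P) = 9 (gradient nonzero, so P is smooth).
Step 3: tangent line at P: -6·(x − 1) + 9·(y − 2) = 0.
Expanding: -6*x + 9*y - 12 = 0.


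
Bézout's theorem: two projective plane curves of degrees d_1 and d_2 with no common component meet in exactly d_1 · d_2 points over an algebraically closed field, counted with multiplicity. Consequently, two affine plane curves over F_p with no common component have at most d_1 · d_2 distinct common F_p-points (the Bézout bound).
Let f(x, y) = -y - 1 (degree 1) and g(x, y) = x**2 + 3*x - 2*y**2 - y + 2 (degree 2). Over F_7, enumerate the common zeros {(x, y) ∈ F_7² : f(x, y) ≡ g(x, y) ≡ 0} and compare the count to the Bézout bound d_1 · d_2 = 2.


Common zeros: ∅; count = 0; Bézout bound = 2.

deg(f) = 1, deg(g) = 2, so Bézout bound = 2.
Scan x ∈ F_7. For each x, list the y ∈ F_7 with f(x, y) ≡ 0 and those with g(x, y) ≡ 0 (mod 7); the common zeros in that column are the intersection.
  x = 0: f ≡ 0 at y ∈ {6}; g ≡ 0 at y ∈ ∅; common: ∅.
  x = 1: f ≡ 0 at y ∈ {6}; g ≡ 0 at y ∈ {5}; common: ∅.
  x = 2: f ≡ 0 at y ∈ {6}; g ≡ 0 at y ∈ ∅; common: ∅.
  x = 3: f ≡ 0 at y ∈ {6}; g ≡ 0 at y ∈ {5}; common: ∅.
  x = 4: f ≡ 0 at y ∈ {6}; g ≡ 0 at y ∈ ∅; common: ∅.
  x = 5: f ≡ 0 at y ∈ {6}; g ≡ 0 at y ∈ {0, 3}; common: ∅.
  x = 6: f ≡ 0 at y ∈ {6}; g ≡ 0 at y ∈ {0, 3}; common: ∅.
Collecting: common zeros = ∅, so the count is 0.
Comparison with the Bézout bound: 0 ≤ 2 = deg(f)·deg(g), as expected for curves with no common component (the affine F_7-count falls short of the bound because intersections may lie at infinity, over extension fields, or carry multiplicity).


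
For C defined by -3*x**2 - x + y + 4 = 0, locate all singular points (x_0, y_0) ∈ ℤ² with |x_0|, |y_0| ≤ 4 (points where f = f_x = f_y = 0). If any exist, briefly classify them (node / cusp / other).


No singular points in the scanned grid; C is smooth there.

Compute partial derivatives:
  f_x = -6*x - 1.
  f_y = 1.
f_y = 1 is a nonzero constant, so f_y never vanishes: no point (x, y) can satisfy f = f_x = f_y = 0. In particular no (x, y) ∈ {−4, ..., 4}² is singular; the curve is smooth.


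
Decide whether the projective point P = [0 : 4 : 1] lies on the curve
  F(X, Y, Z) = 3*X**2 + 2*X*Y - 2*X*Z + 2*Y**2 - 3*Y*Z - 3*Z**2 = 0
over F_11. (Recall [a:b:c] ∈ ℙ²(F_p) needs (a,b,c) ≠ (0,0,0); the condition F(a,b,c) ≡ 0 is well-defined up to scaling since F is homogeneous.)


F(0,4,1) ≡ 6 (mod 11); P is NOT on the curve.

Evaluate F(0, 4, 1) term-by-term (mod 11).
  3*X**2 ↦ 3·0·1·1 = 0
  2*X*Y ↦ 2·0·4·1 = 0
  -2*X*Z ↦ -2·0·1·1 = 0
  2*Y**2 ↦ 2·1·16·1 = 32
  -3*Y*Z ↦ -3·1·4·1 = -12
  -3*Z**2 ↦ -3·1·1·1 = -3
Sum: F(0, 4, 1) = (0) + (0) + (0) + (32) + (-12) + (-3) = 17.
Reducing mod 11: 17 ≡ 6 (mod 11).
Since F(a, b, c) ≡ 6 ≠ 0 (mod 11), P does NOT lie on the curve.


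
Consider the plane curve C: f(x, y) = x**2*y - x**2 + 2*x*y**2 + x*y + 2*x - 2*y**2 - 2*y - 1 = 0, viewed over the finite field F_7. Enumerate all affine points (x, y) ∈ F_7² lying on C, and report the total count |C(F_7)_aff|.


Affine F_7-points: {(1, 0), (1, 1), (1, 2), (1, 3), (1, 4), (1, 5), (1, 6), (4, 5), (4, 6), (5, 3), (5, 4)}; count = 11.

For each of the 49 pairs (x, y) ∈ F_7², evaluate f(x, y) mod 7. Record the zeros.
  x = 0: [0↦6, 1↦2, 2↦1, 3↦3, 4↦1, 5↦2, 6↦6]  zeros at y ∈ ∅
  x = 1: [0↦0, 1↦0, 2↦0, 3↦0, 4↦0, 5↦0, 6↦0]  zeros at y ∈ {0, 1, 2, 3, 4, 5, 6}
  x = 2: [0↦6, 1↦5, 2↦1, 3↦1, 4↦5, 5↦6, 6↦4]  zeros at y ∈ ∅
  x = 3: [0↦3, 1↦3, 2↦4, 3↦6, 4↦2, 5↦6, 6↦4]  zeros at y ∈ ∅
  x = 4: [0↦5, 1↦1, 2↦2, 3↦1, 4↦5, 5↦0, 6↦0]  zeros at y ∈ {5, 6}
  x = 5: [0↦5, 1↦6, 2↦2, 3↦0, 4↦0, 5↦2, 6↦6]  zeros at y ∈ {3, 4}
  x = 6: [0↦3, 1↦4, 2↦4, 3↦3, 4↦1, 5↦5, 6↦1]  zeros at y ∈ ∅
Collecting zeros: affine points = {(1, 0), (1, 1), (1, 2), (1, 3), (1, 4), (1, 5), (1, 6), (4, 5), (4, 6), (5, 3), (5, 4)}.
Total count |C(F_7)_aff| = 11.


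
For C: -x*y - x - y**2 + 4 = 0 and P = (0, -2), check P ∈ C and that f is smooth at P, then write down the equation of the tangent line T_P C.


Tangent line at P: x + 4*y + 8 = 0.

Step 1: f(0, -2) = 0, so P lies on C.
Step 2: partial derivatives
  f_x(x, y) = -y - 1, f_y(x, y) = -x - 2*y.
  f_x(P) = 1, f_y(P) = 4 (gradient nonzero, so P is smooth).
Step 3: tangent line at P: 1·(x − 0) + 4·(y − -2) = 0.
Expanding: x + 4*y + 8 = 0.


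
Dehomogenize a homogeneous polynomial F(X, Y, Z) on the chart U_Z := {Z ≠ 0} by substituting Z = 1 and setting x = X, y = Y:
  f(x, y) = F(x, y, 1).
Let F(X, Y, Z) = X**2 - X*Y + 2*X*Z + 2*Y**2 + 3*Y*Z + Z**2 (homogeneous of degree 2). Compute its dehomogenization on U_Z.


f(x, y) = x**2 - x*y + 2*x + 2*y**2 + 3*y + 1

On U_Z we set Z = 1. Each monomial c·X^i·Y^j·Z^k in F becomes c·x^i·y^j·1^k = c·x^i·y^j.
Substituting Z = 1: F(X, Y, 1) = x**2 - x*y + 2*x + 2*y**2 + 3*y + 1.
Note: deg(f) ≤ deg(F) = 2; strict inequality happens when F is divisible by Z (lost terms).


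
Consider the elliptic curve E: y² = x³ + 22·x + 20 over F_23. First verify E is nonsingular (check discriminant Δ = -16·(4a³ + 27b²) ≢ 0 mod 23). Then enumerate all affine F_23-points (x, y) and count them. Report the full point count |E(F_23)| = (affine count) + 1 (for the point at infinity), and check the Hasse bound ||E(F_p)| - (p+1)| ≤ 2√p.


Affine points = {(2, 7), (2, 16), (5, 5), (5, 18), (6, 0), (8, 8), (8, 15), (9, 2), (9, 21), (11, 11), (11, 12), (14, 6), (14, 17), (16, 11), (16, 12), (19, 11), (19, 12)}; affine count = 17; |E(F_23)| = 18.

Discriminant check: Δ ∝ 4a³ + 27b² = 4·22³ + 27·20² = 4·10648 + 27·400 ≡ 9 (mod 23). Nonzero ⇒ E is nonsingular.
For each x ∈ F_23, compute rhs = x³ + 22·x + 20 mod 23, then count y ∈ F_23 with y² ≡ rhs.
  x = 0: rhs = 20, matching y values: none (0 points).
  x = 1: rhs = 20, matching y values: none (0 points).
  x = 2: rhs = 3, matching y values: 7, 16 (2 points).
  x = 3: rhs = 21, matching y values: none (0 points).
  x = 4: rhs = 11, matching y values: none (0 points).
  x = 5: rhs = 2, matching y values: 5, 18 (2 points).
  x = 6: rhs = 0, matching y values: 0 (1 points).
  x = 7: rhs = 11, matching y values: none (0 points).
  x = 8: rhs = 18, matching y values: 8, 15 (2 points).
  x = 9: rhs = 4, matching y values: 2, 21 (2 points).
  x = 10: rhs = 21, matching y values: none (0 points).
  x = 11: rhs = 6, matching y values: 11, 12 (2 points).
  x = 12: rhs = 11, matching y values: none (0 points).
  x = 13: rhs = 19, matching y values: none (0 points).
  x = 14: rhs = 13, matching y values: 6, 17 (2 points).
  x = 15: rhs = 22, matching y values: none (0 points).
  x = 16: rhs = 6, matching y values: 11, 12 (2 points).
  x = 17: rhs = 17, matching y values: none (0 points).
  x = 18: rhs = 15, matching y values: none (0 points).
  x = 19: rhs = 6, matching y values: 11, 12 (2 points).
  x = 20: rhs = 19, matching y values: none (0 points).
  x = 21: rhs = 14, matching y values: none (0 points).
  x = 22: rhs = 20, matching y values: none (0 points).
Total affine count: 17.
Full point count |E(F_23)| = 17 + 1 = 18.
Hasse bound: |18 − (23+1)| = |-6| = 6 ≤ 2√23 ≈ 9.5917 ✓.


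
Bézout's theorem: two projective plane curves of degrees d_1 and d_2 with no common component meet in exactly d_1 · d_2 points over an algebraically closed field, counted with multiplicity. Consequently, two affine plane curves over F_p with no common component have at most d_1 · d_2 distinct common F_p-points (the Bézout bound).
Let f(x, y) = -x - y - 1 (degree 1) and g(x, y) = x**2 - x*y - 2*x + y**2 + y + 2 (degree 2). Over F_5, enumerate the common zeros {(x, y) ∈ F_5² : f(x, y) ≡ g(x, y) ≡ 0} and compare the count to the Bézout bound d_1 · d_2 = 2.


Common zeros: {(1, 3), (4, 0)}; count = 2; Bézout bound = 2.

deg(f) = 1, deg(g) = 2, so Bézout bound = 2.
Scan x ∈ F_5. For each x, list the y ∈ F_5 with f(x, y) ≡ 0 and those with g(x, y) ≡ 0 (mod 5); the common zeros in that column are the intersection.
  x = 0: f ≡ 0 at y ∈ {4}; g ≡ 0 at y ∈ ∅; common: ∅.
  x = 1: f ≡ 0 at y ∈ {3}; g ≡ 0 at y ∈ {2, 3}; common: {3}.
  x = 2: f ≡ 0 at y ∈ {2}; g ≡ 0 at y ∈ ∅; common: ∅.
  x = 3: f ≡ 0 at y ∈ {1}; g ≡ 0 at y ∈ {0, 2}; common: ∅.
  x = 4: f ≡ 0 at y ∈ {0}; g ≡ 0 at y ∈ {0, 3}; common: {0}.
Collecting: common zeros = {(1, 3), (4, 0)}, so the count is 2.
Comparison with the Bézout bound: 2 ≤ 2 = deg(f)·deg(g), as expected for curves with no common component (the bound is attained).


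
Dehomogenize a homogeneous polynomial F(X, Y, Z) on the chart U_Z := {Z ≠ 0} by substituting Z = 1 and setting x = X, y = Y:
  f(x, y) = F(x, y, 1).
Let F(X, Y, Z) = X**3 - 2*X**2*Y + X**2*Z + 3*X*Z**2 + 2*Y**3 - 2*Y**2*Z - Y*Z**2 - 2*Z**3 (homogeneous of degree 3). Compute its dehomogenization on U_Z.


f(x, y) = x**3 - 2*x**2*y + x**2 + 3*x + 2*y**3 - 2*y**2 - y - 2

On U_Z we set Z = 1. Each monomial c·X^i·Y^j·Z^k in F becomes c·x^i·y^j·1^k = c·x^i·y^j.
Substituting Z = 1: F(X, Y, 1) = x**3 - 2*x**2*y + x**2 + 3*x + 2*y**3 - 2*y**2 - y - 2.
Note: deg(f) ≤ deg(F) = 3; strict inequality happens when F is divisible by Z (lost terms).


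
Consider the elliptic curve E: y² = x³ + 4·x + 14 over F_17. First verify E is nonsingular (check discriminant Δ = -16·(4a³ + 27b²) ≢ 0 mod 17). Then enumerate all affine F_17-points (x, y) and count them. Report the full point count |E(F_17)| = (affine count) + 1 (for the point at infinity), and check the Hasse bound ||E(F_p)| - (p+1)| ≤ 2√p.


Affine points = {(1, 6), (1, 11), (2, 8), (2, 9), (3, 6), (3, 11), (4, 3), (4, 14), (6, 4), (6, 13), (10, 0), (13, 6), (13, 11), (14, 3), (14, 14), (15, 7), (15, 10), (16, 3), (16, 14)}; affine count = 19; |E(F_17)| = 20.

Discriminant check: Δ ∝ 4a³ + 27b² = 4·4³ + 27·14² = 4·64 + 27·196 ≡ 6 (mod 17). Nonzero ⇒ E is nonsingular.
For each x ∈ F_17, compute rhs = x³ + 4·x + 14 mod 17, then count y ∈ F_17 with y² ≡ rhs.
  x = 0: rhs = 14, matching y values: none (0 points).
  x = 1: rhs = 2, matching y values: 6, 11 (2 points).
  x = 2: rhs = 13, matching y values: 8, 9 (2 points).
  x = 3: rhs = 2, matching y values: 6, 11 (2 points).
  x = 4: rhs = 9, matching y values: 3, 14 (2 points).
  x = 5: rhs = 6, matching y values: none (0 points).
  x = 6: rhs = 16, matching y values: 4, 13 (2 points).
  x = 7: rhs = 11, matching y values: none (0 points).
  x = 8: rhs = 14, matching y values: none (0 points).
  x = 9: rhs = 14, matching y values: none (0 points).
  x = 10: rhs = 0, matching y values: 0 (1 points).
  x = 11: rhs = 12, matching y values: none (0 points).
  x = 12: rhs = 5, matching y values: none (0 points).
  x = 13: rhs = 2, matching y values: 6, 11 (2 points).
  x = 14: rhs = 9, matching y values: 3, 14 (2 points).
  x = 15: rhs = 15, matching y values: 7, 10 (2 points).
  x = 16: rhs = 9, matching y values: 3, 14 (2 points).
Total affine count: 19.
Full point count |E(F_17)| = 19 + 1 = 20.
Hasse bound: |20 − (17+1)| = |2| = 2 ≤ 2√17 ≈ 8.2462 ✓.


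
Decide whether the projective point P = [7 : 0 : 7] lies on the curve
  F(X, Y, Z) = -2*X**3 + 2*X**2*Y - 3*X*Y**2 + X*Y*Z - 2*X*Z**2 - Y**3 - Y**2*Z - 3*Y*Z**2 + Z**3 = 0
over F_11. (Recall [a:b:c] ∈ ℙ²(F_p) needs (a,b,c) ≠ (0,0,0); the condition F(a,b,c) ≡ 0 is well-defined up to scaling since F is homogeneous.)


F(7,0,7) ≡ 5 (mod 11); P is NOT on the curve.

Evaluate F(7, 0, 7) term-by-term (mod 11).
  -2*X**3 ↦ -2·343·1·1 = -686
  2*X**2*Y ↦ 2·49·0·1 = 0
  -3*X*Y**2 ↦ -3·7·0·1 = 0
  X*Y*Z ↦ 1·7·0·7 = 0
  -2*X*Z**2 ↦ -2·7·1·49 = -686
  -Y**3 ↦ -1·1·0·1 = 0
  -Y**2*Z ↦ -1·1·0·7 = 0
  -3*Y*Z**2 ↦ -3·1·0·49 = 0
  Z**3 ↦ 1·1·1·343 = 343
Sum: F(7, 0, 7) = (-686) + (0) + (0) + (0) + (-686) + (0) + (0) + (0) + (343) = -1029.
Reducing mod 11: -1029 ≡ 5 (mod 11).
Since F(a, b, c) ≡ 5 ≠ 0 (mod 11), P does NOT lie on the curve.


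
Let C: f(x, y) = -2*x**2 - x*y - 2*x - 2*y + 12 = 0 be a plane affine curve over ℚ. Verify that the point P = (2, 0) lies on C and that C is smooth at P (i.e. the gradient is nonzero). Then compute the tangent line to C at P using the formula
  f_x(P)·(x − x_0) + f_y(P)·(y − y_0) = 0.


Tangent line at P: -10*x - 4*y + 20 = 0.

Step 1: f(2, 0) = 0, so P lies on C.
Step 2: partial derivatives
  f_x(x, y) = -4*x - y - 2, f_y(x, y) = -x - 2.
  f_x(P) = -10, f_y(P) = -4 (gradient nonzero, so P is smooth).
Step 3: tangent line at P: -10·(x − 2) + -4·(y − 0) = 0.
Expanding: -10*x - 4*y + 20 = 0.


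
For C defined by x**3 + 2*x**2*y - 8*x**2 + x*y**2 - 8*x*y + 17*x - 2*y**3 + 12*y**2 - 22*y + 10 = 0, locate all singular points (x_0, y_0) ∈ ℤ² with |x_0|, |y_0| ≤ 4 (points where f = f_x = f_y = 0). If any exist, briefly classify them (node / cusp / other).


Singular points: {(1, 2)}; classification: node.

Compute partial derivatives:
  f_x = 3*x**2 + 4*x*y - 16*x + y**2 - 8*y + 17.
  f_y = 2*x**2 + 2*x*y - 8*x - 6*y**2 + 24*y - 22.
Scan x_0 ∈ {−4, ..., 4}. For each x_0, f_y(x_0, y) is a polynomial in y; find its integer roots y ∈ {−4, ..., 4}, then test f_x and f at those candidates.
  x = -4: f_y(-4, y) = -6*y**2 + 16*y + 42; no integer root y with |y| ≤ 4.
  x = -3: f_y(-3, y) = -6*y**2 + 18*y + 20; no integer root y with |y| ≤ 4.
  x = -2: f_y(-2, y) = -6*y**2 + 20*y + 2; no integer root y with |y| ≤ 4.
  x = -1: f_y(-1, y) = -6*y**2 + 22*y - 12; vanishes at y ∈ {3}. (-1, 3): f_x = 9 ≠ 0.
  x = 0: f_y(0, y) = -6*y**2 + 24*y - 22; no integer root y with |y| ≤ 4.
  x = 1: f_y(1, y) = -6*y**2 + 26*y - 28; vanishes at y ∈ {2}. (1, 2): f_x = 0, f = 0 — SINGULAR.
  x = 2: f_y(2, y) = -6*y**2 + 28*y - 30; vanishes at y ∈ {3}. (2, 3): f_x = 6 ≠ 0.
  x = 3: f_y(3, y) = -6*y**2 + 30*y - 28; no integer root y with |y| ≤ 4.
  x = 4: f_y(4, y) = -6*y**2 + 32*y - 22; no integer root y with |y| ≤ 4.
Only singular point on the grid: (1, 2).
Classify: substitute x = 1 + u, y = 2 + v and expand: f = u**3 + 2*u**2*v - u**2 + u*v**2 - 2*v**3 + v**2.
No constant or linear terms (consistent with a singular point). Quadratic part: -u**2 + v**2. Cubic part: u**3 + 2*u**2*v + u*v**2 - 2*v**3.
The quadratic part v**2 - u**2 = (v − u)(v + u) splits into two distinct linear factors, so there are two distinct tangent lines y − 2 = ±(x − 1) — this is a node (ordinary double point).
Classification: node.


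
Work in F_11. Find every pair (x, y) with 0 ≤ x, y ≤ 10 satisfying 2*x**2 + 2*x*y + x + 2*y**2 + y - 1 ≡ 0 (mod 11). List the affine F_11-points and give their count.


Affine F_11-points: {(0, 6), (0, 10), (1, 7), (1, 8), (6, 0), (6, 10), (7, 1), (7, 8), (8, 1), (8, 7), (10, 0), (10, 6)}; count = 12.

For each of the 121 pairs (x, y) ∈ F_11², evaluate f(x, y) mod 11. Record the zeros.
  x = 0: [0↦10, 1↦2, 2↦9, 3↦9, 4↦2, 5↦10, 6↦0, 7↦5, 8↦3, 9↦5, 10↦0]  zeros at y ∈ {6, 10}
  x = 1: [0↦2, 1↦7, 2↦5, 3↦7, 4↦2, 5↦1, 6↦4, 7↦0, 8↦0, 9↦4, 10↦1]  zeros at y ∈ {7, 8}
  x = 2: [0↦9, 1↦5, 2↦5, 3↦9, 4↦6, 5↦7, 6↦1, 7↦10, 8↦1, 9↦7, 10↦6]  zeros at y ∈ ∅
  x = 3: [0↦9, 1↦7, 2↦9, 3↦4, 4↦3, 5↦6, 6↦2, 7↦2, 8↦6, 9↦3, 10↦4]  zeros at y ∈ ∅
  x = 4: [0↦2, 1↦2, 2↦6, 3↦3, 4↦4, 5↦9, 6↦7, 7↦9, 8↦4, 9↦3, 10↦6]  zeros at y ∈ ∅
  x = 5: [0↦10, 1↦1, 2↦7, 3↦6, 4↦9, 5↦5, 6↦5, 7↦9, 8↦6, 9↦7, 10↦1]  zeros at y ∈ ∅
  x = 6: [0↦0, 1↦4, 2↦1, 3↦2, 4↦7, 5↦5, 6↦7, 7↦2, 8↦1, 9↦4, 10↦0]  zeros at y ∈ {0, 10}
  x = 7: [0↦5, 1↦0, 2↦10, 3↦2, 4↦9, 5↦9, 6↦2, 7↦10, 8↦0, 9↦5, 10↦3]  zeros at y ∈ {1, 8}
  x = 8: [0↦3, 1↦0, 2↦1, 3↦6, 4↦4, 5↦6, 6↦1, 7↦0, 8↦3, 9↦10, 10↦10]  zeros at y ∈ {1, 7}
  x = 9: [0↦5, 1↦4, 2↦7, 3↦3, 4↦3, 5↦7, 6↦4, 7↦5, 8↦10, 9↦8, 10↦10]  zeros at y ∈ ∅
  x = 10: [0↦0, 1↦1, 2↦6, 3↦4, 4↦6, 5↦1, 6↦0, 7↦3, 8↦10, 9↦10, 10↦3]  zeros at y ∈ {0, 6}
Collecting zeros: affine points = {(0, 6), (0, 10), (1, 7), (1, 8), (6, 0), (6, 10), (7, 1), (7, 8), (8, 1), (8, 7), (10, 0), (10, 6)}.
Total count |C(F_11)_aff| = 12.


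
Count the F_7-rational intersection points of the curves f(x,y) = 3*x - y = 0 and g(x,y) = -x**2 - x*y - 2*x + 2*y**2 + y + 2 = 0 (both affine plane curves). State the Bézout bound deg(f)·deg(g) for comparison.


Common zeros: {(5, 1)}; count = 1; Bézout bound = 2.

deg(f) = 1, deg(g) = 2, so Bézout bound = 2.
Scan x ∈ F_7. For each x, list the y ∈ F_7 with f(x, y) ≡ 0 and those with g(x, y) ≡ 0 (mod 7); the common zeros in that column are the intersection.
  x = 0: f ≡ 0 at y ∈ {0}; g ≡ 0 at y ∈ ∅; common: ∅.
  x = 1: f ≡ 0 at y ∈ {3}; g ≡ 0 at y ∈ {2, 5}; common: ∅.
  x = 2: f ≡ 0 at y ∈ {6}; g ≡ 0 at y ∈ {2}; common: ∅.
  x = 3: f ≡ 0 at y ∈ {2}; g ≡ 0 at y ∈ ∅; common: ∅.
  x = 4: f ≡ 0 at y ∈ {5}; g ≡ 0 at y ∈ ∅; common: ∅.
  x = 5: f ≡ 0 at y ∈ {1}; g ≡ 0 at y ∈ {1}; common: {1}.
  x = 6: f ≡ 0 at y ∈ {4}; g ≡ 0 at y ∈ {1, 5}; common: ∅.
Collecting: common zeros = {(5, 1)}, so the count is 1.
Comparison with the Bézout bound: 1 ≤ 2 = deg(f)·deg(g), as expected for curves with no common component (the affine F_7-count falls short of the bound because intersections may lie at infinity, over extension fields, or carry multiplicity).


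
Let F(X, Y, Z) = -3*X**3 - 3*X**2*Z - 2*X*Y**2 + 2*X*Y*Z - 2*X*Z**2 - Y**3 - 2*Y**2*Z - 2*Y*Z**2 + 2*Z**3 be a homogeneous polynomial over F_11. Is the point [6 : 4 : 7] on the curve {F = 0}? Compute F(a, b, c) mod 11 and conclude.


F(6,4,7) ≡ 6 (mod 11); P is NOT on the curve.

Evaluate F(6, 4, 7) term-by-term (mod 11).
  -3*X**3 ↦ -3·216·1·1 = -648
  -3*X**2*Z ↦ -3·36·1·7 = -756
  -2*X*Y**2 ↦ -2·6·16·1 = -192
  2*X*Y*Z ↦ 2·6·4·7 = 336
  -2*X*Z**2 ↦ -2·6·1·49 = -588
  -Y**3 ↦ -1·1·64·1 = -64
  -2*Y**2*Z ↦ -2·1·16·7 = -224
  -2*Y*Z**2 ↦ -2·1·4·49 = -392
  2*Z**3 ↦ 2·1·1·343 = 686
Sum: F(6, 4, 7) = (-648) + (-756) + (-192) + (336) + (-588) + (-64) + (-224) + (-392) + (686) = -1842.
Reducing mod 11: -1842 ≡ 6 (mod 11).
Since F(a, b, c) ≡ 6 ≠ 0 (mod 11), P does NOT lie on the curve.


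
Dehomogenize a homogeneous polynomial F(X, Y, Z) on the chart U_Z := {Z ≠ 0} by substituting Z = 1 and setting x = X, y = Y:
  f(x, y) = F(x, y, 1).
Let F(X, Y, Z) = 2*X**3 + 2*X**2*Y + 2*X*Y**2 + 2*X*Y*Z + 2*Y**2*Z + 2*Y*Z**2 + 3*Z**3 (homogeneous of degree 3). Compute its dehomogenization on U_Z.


f(x, y) = 2*x**3 + 2*x**2*y + 2*x*y**2 + 2*x*y + 2*y**2 + 2*y + 3

On U_Z we set Z = 1. Each monomial c·X^i·Y^j·Z^k in F becomes c·x^i·y^j·1^k = c·x^i·y^j.
Substituting Z = 1: F(X, Y, 1) = 2*x**3 + 2*x**2*y + 2*x*y**2 + 2*x*y + 2*y**2 + 2*y + 3.
Note: deg(f) ≤ deg(F) = 3; strict inequality happens when F is divisible by Z (lost terms).


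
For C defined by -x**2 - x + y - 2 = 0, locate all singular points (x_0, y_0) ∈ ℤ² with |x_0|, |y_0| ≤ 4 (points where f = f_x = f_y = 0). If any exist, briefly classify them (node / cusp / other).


No singular points in the scanned grid; C is smooth there.

Compute partial derivatives:
  f_x = -2*x - 1.
  f_y = 1.
f_y = 1 is a nonzero constant, so f_y never vanishes: no point (x, y) can satisfy f = f_x = f_y = 0. In particular no (x, y) ∈ {−4, ..., 4}² is singular; the curve is smooth.


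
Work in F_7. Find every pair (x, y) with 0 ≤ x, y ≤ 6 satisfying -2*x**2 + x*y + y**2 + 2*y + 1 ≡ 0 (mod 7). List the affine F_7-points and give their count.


Affine F_7-points: {(0, 6), (2, 0), (2, 3), (3, 3), (3, 6), (5, 0)}; count = 6.

For each of the 49 pairs (x, y) ∈ F_7², evaluate f(x, y) mod 7. Record the zeros.
  x = 0: [0↦1, 1↦4, 2↦2, 3↦2, 4↦4, 5↦1, 6↦0]  zeros at y ∈ {6}
  x = 1: [0↦6, 1↦3, 2↦2, 3↦3, 4↦6, 5↦4, 6↦4]  zeros at y ∈ ∅
  x = 2: [0↦0, 1↦5, 2↦5, 3↦0, 4↦4, 5↦3, 6↦4]  zeros at y ∈ {0, 3}
  x = 3: [0↦4, 1↦3, 2↦4, 3↦0, 4↦5, 5↦5, 6↦0]  zeros at y ∈ {3, 6}
  x = 4: [0↦4, 1↦4, 2↦6, 3↦3, 4↦2, 5↦3, 6↦6]  zeros at y ∈ ∅
  x = 5: [0↦0, 1↦1, 2↦4, 3↦2, 4↦2, 5↦4, 6↦1]  zeros at y ∈ {0}
  x = 6: [0↦6, 1↦1, 2↦5, 3↦4, 4↦5, 5↦1, 6↦6]  zeros at y ∈ ∅
Collecting zeros: affine points = {(0, 6), (2, 0), (2, 3), (3, 3), (3, 6), (5, 0)}.
Total count |C(F_7)_aff| = 6.


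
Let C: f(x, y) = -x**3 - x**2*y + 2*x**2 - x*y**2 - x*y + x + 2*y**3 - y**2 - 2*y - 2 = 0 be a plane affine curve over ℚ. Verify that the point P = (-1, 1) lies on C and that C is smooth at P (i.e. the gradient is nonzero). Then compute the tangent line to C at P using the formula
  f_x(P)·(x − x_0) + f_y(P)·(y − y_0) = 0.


Tangent line at P: -6*x + 4*y - 10 = 0.

Step 1: f(-1, 1) = 0, so P lies on C.
Step 2: partial derivatives
  f_x(x, y) = -3*x**2 - 2*x*y + 4*x - y**2 - y + 1, f_y(x, y) = -x**2 - 2*x*y - x + 6*y**2 - 2*y - 2.
  f_x(P) = -6, f_y(P) = 4 (gradient nonzero, so P is smooth).
Step 3: tangent line at P: -6·(x − -1) + 4·(y − 1) = 0.
Expanding: -6*x + 4*y - 10 = 0.


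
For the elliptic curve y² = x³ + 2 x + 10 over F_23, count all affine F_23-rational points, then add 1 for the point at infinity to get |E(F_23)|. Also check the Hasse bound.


Affine points = {(1, 6), (1, 17), (4, 6), (4, 17), (6, 10), (6, 13), (8, 3), (8, 20), (10, 8), (10, 15), (11, 11), (11, 12), (13, 5), (13, 18), (17, 9), (17, 14), (18, 6), (18, 17), (20, 0)}; affine count = 19; |E(F_23)| = 20.

Discriminant check: Δ ∝ 4a³ + 27b² = 4·2³ + 27·10² = 4·8 + 27·100 ≡ 18 (mod 23). Nonzero ⇒ E is nonsingular.
For each x ∈ F_23, compute rhs = x³ + 2·x + 10 mod 23, then count y ∈ F_23 with y² ≡ rhs.
  x = 0: rhs = 10, matching y values: none (0 points).
  x = 1: rhs = 13, matching y values: 6, 17 (2 points).
  x = 2: rhs = 22, matching y values: none (0 points).
  x = 3: rhs = 20, matching y values: none (0 points).
  x = 4: rhs = 13, matching y values: 6, 17 (2 points).
  x = 5: rhs = 7, matching y values: none (0 points).
  x = 6: rhs = 8, matching y values: 10, 13 (2 points).
  x = 7: rhs = 22, matching y values: none (0 points).
  x = 8: rhs = 9, matching y values: 3, 20 (2 points).
  x = 9: rhs = 21, matching y values: none (0 points).
  x = 10: rhs = 18, matching y values: 8, 15 (2 points).
  x = 11: rhs = 6, matching y values: 11, 12 (2 points).
  x = 12: rhs = 14, matching y values: none (0 points).
  x = 13: rhs = 2, matching y values: 5, 18 (2 points).
  x = 14: rhs = 22, matching y values: none (0 points).
  x = 15: rhs = 11, matching y values: none (0 points).
  x = 16: rhs = 21, matching y values: none (0 points).
  x = 17: rhs = 12, matching y values: 9, 14 (2 points).
  x = 18: rhs = 13, matching y values: 6, 17 (2 points).
  x = 19: rhs = 7, matching y values: none (0 points).
  x = 20: rhs = 0, matching y values: 0 (1 points).
  x = 21: rhs = 21, matching y values: none (0 points).
  x = 22: rhs = 7, matching y values: none (0 points).
Total affine count: 19.
Full point count |E(F_23)| = 19 + 1 = 20.
Hasse bound: |20 − (23+1)| = |-4| = 4 ≤ 2√23 ≈ 9.5917 ✓.


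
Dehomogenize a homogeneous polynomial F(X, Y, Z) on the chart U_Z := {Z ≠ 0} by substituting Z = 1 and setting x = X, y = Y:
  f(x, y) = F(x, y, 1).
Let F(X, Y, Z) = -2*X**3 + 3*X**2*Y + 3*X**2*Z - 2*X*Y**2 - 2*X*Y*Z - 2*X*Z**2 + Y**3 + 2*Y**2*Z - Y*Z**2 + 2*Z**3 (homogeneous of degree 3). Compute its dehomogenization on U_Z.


f(x, y) = -2*x**3 + 3*x**2*y + 3*x**2 - 2*x*y**2 - 2*x*y - 2*x + y**3 + 2*y**2 - y + 2

On U_Z we set Z = 1. Each monomial c·X^i·Y^j·Z^k in F becomes c·x^i·y^j·1^k = c·x^i·y^j.
Substituting Z = 1: F(X, Y, 1) = -2*x**3 + 3*x**2*y + 3*x**2 - 2*x*y**2 - 2*x*y - 2*x + y**3 + 2*y**2 - y + 2.
Note: deg(f) ≤ deg(F) = 3; strict inequality happens when F is divisible by Z (lost terms).


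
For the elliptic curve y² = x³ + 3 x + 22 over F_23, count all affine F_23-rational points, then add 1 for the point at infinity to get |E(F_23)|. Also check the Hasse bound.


Affine points = {(1, 7), (1, 16), (2, 6), (2, 17), (3, 9), (3, 14), (4, 11), (4, 12), (5, 1), (5, 22), (6, 7), (6, 16), (7, 8), (7, 15), (8, 11), (8, 12), (11, 11), (11, 12), (13, 2), (13, 21), (14, 5), (14, 18), (16, 7), (16, 16), (17, 8), (17, 15), (20, 3), (20, 20), (21, 10), (21, 13), (22, 8), (22, 15)}; affine count = 32; |E(F_23)| = 33.

Discriminant check: Δ ∝ 4a³ + 27b² = 4·3³ + 27·22² = 4·27 + 27·484 ≡ 20 (mod 23). Nonzero ⇒ E is nonsingular.
For each x ∈ F_23, compute rhs = x³ + 3·x + 22 mod 23, then count y ∈ F_23 with y² ≡ rhs.
  x = 0: rhs = 22, matching y values: none (0 points).
  x = 1: rhs = 3, matching y values: 7, 16 (2 points).
  x = 2: rhs = 13, matching y values: 6, 17 (2 points).
  x = 3: rhs = 12, matching y values: 9, 14 (2 points).
  x = 4: rhs = 6, matching y values: 11, 12 (2 points).
  x = 5: rhs = 1, matching y values: 1, 22 (2 points).
  x = 6: rhs = 3, matching y values: 7, 16 (2 points).
  x = 7: rhs = 18, matching y values: 8, 15 (2 points).
  x = 8: rhs = 6, matching y values: 11, 12 (2 points).
  x = 9: rhs = 19, matching y values: none (0 points).
  x = 10: rhs = 17, matching y values: none (0 points).
  x = 11: rhs = 6, matching y values: 11, 12 (2 points).
  x = 12: rhs = 15, matching y values: none (0 points).
  x = 13: rhs = 4, matching y values: 2, 21 (2 points).
  x = 14: rhs = 2, matching y values: 5, 18 (2 points).
  x = 15: rhs = 15, matching y values: none (0 points).
  x = 16: rhs = 3, matching y values: 7, 16 (2 points).
  x = 17: rhs = 18, matching y values: 8, 15 (2 points).
  x = 18: rhs = 20, matching y values: none (0 points).
  x = 19: rhs = 15, matching y values: none (0 points).
  x = 20: rhs = 9, matching y values: 3, 20 (2 points).
  x = 21: rhs = 8, matching y values: 10, 13 (2 points).
  x = 22: rhs = 18, matching y values: 8, 15 (2 points).
Total affine count: 32.
Full point count |E(F_23)| = 32 + 1 = 33.
Hasse bound: |33 − (23+1)| = |9| = 9 ≤ 2√23 ≈ 9.5917 ✓.


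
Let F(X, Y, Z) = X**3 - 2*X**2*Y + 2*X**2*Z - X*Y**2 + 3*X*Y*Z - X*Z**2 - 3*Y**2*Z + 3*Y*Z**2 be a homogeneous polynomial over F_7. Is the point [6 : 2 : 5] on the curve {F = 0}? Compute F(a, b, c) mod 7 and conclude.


F(6,2,5) ≡ 3 (mod 7); P is NOT on the curve.

Evaluate F(6, 2, 5) term-by-term (mod 7).
  X**3 ↦ 1·216·1·1 = 216
  -2*X**2*Y ↦ -2·36·2·1 = -144
  2*X**2*Z ↦ 2·36·1·5 = 360
  -X*Y**2 ↦ -1·6·4·1 = -24
  3*X*Y*Z ↦ 3·6·2·5 = 180
  -X*Z**2 ↦ -1·6·1·25 = -150
  -3*Y**2*Z ↦ -3·1·4·5 = -60
  3*Y*Z**2 ↦ 3·1·2·25 = 150
Sum: F(6, 2, 5) = (216) + (-144) + (360) + (-24) + (180) + (-150) + (-60) + (150) = 528.
Reducing mod 7: 528 ≡ 3 (mod 7).
Since F(a, b, c) ≡ 3 ≠ 0 (mod 7), P does NOT lie on the curve.


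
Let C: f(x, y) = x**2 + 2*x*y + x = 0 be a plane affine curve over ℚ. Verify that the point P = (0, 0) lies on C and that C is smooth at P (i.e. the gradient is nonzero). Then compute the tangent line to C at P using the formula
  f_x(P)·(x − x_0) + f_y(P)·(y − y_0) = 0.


Tangent line at P: x = 0.

Step 1: f(0, 0) = 0, so P lies on C.
Step 2: partial derivatives
  f_x(x, y) = 2*x + 2*y + 1, f_y(x, y) = 2*x.
  f_x(P) = 1, f_y(P) = 0 (gradient nonzero, so P is smooth).
Step 3: tangent line at P: 1·(x − 0) + 0·(y − 0) = 0.
Expanding: x = 0.


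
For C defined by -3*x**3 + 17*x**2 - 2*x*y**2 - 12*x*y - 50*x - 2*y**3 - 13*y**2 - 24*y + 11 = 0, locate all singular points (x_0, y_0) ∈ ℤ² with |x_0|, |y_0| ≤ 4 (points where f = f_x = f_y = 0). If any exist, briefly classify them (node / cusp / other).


Singular points: {(2, -3)}; classification: node.

Compute partial derivatives:
  f_x = -9*x**2 + 34*x - 2*y**2 - 12*y - 50.
  f_y = -4*x*y - 12*x - 6*y**2 - 26*y - 24.
Scan x_0 ∈ {−4, ..., 4}. For each x_0, f_y(x_0, y) is a polynomial in y; find its integer roots y ∈ {−4, ..., 4}, then test f_x and f at those candidates.
  x = -4: f_y(-4, y) = -6*y**2 - 10*y + 24; vanishes at y ∈ {-3}. (-4, -3): f_x = -312 ≠ 0.
  x = -3: f_y(-3, y) = -6*y**2 - 14*y + 12; vanishes at y ∈ {-3}. (-3, -3): f_x = -215 ≠ 0.
  x = -2: f_y(-2, y) = -6*y**2 - 18*y; vanishes at y ∈ {-3, 0}. (-2, -3): f_x = -136 ≠ 0; (-2, 0): f_x = -154 ≠ 0.
  x = -1: f_y(-1, y) = -6*y**2 - 22*y - 12; vanishes at y ∈ {-3}. (-1, -3): f_x = -75 ≠ 0.
  x = 0: f_y(0, y) = -6*y**2 - 26*y - 24; vanishes at y ∈ {-3}. (0, -3): f_x = -32 ≠ 0.
  x = 1: f_y(1, y) = -6*y**2 - 30*y - 36; vanishes at y ∈ {-3, -2}. (1, -3): f_x = -7 ≠ 0; (1, -2): f_x = -9 ≠ 0.
  x = 2: f_y(2, y) = -6*y**2 - 34*y - 48; vanishes at y ∈ {-3}. (2, -3): f_x = 0, f = 0 — SINGULAR.
  x = 3: f_y(3, y) = -6*y**2 - 38*y - 60; vanishes at y ∈ {-3}. (3, -3): f_x = -11 ≠ 0.
  x = 4: f_y(4, y) = -6*y**2 - 42*y - 72; vanishes at y ∈ {-4, -3}. (4, -4): f_x = -42 ≠ 0; (4, -3): f_x = -40 ≠ 0.
Only singular point on the grid: (2, -3).
Classify: substitute x = 2 + u, y = -3 + v and expand: f = -3*u**3 - u**2 - 2*u*v**2 - 2*v**3 + v**2.
No constant or linear terms (consistent with a singular point). Quadratic part: -u**2 + v**2. Cubic part: -3*u**3 - 2*u*v**2 - 2*v**3.
The quadratic part v**2 - u**2 = (v − u)(v + u) splits into two distinct linear factors, so there are two distinct tangent lines y − -3 = ±(x − 2) — this is a node (ordinary double point).
Classification: node.


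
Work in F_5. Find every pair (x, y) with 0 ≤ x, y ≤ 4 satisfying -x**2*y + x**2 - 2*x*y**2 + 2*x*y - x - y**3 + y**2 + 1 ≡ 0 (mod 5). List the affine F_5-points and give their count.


Affine F_5-points: {(1, 1), (1, 4), (4, 4)}; count = 3.

For each of the 25 pairs (x, y) ∈ F_5², evaluate f(x, y) mod 5. Record the zeros.
  x = 0: [0↦1, 1↦1, 2↦2, 3↦3, 4↦3]  zeros at y ∈ ∅
  x = 1: [0↦1, 1↦0, 2↦1, 3↦3, 4↦0]  zeros at y ∈ {1, 4}
  x = 2: [0↦3, 1↦4, 2↦3, 3↦4, 4↦1]  zeros at y ∈ ∅
  x = 3: [0↦2, 1↦3, 2↦3, 3↦1, 4↦1]  zeros at y ∈ ∅
  x = 4: [0↦3, 1↦2, 2↦1, 3↦4, 4↦0]  zeros at y ∈ {4}
Collecting zeros: affine points = {(1, 1), (1, 4), (4, 4)}.
Total count |C(F_5)_aff| = 3.


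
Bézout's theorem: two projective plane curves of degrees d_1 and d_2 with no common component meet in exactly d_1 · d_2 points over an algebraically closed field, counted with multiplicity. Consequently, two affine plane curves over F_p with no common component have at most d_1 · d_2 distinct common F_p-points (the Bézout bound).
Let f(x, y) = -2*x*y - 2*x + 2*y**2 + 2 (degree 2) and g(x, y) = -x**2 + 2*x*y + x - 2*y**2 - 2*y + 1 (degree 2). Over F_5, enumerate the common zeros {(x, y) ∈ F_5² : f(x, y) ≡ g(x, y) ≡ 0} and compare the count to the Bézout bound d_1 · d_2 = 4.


Common zeros: ∅; count = 0; Bézout bound = 4.

deg(f) = 2, deg(g) = 2, so Bézout bound = 4.
Scan x ∈ F_5. For each x, list the y ∈ F_5 with f(x, y) ≡ 0 and those with g(x, y) ≡ 0 (mod 5); the common zeros in that column are the intersection.
  x = 0: f ≡ 0 at y ∈ {2, 3}; g ≡ 0 at y ∈ ∅; common: ∅.
  x = 1: f ≡ 0 at y ∈ {0, 1}; g ≡ 0 at y ∈ ∅; common: ∅.
  x = 2: f ≡ 0 at y ∈ ∅; g ≡ 0 at y ∈ {2, 4}; common: ∅.
  x = 3: f ≡ 0 at y ∈ ∅; g ≡ 0 at y ∈ {0, 2}; common: ∅.
  x = 4: f ≡ 0 at y ∈ ∅; g ≡ 0 at y ∈ ∅; common: ∅.
Collecting: common zeros = ∅, so the count is 0.
Comparison with the Bézout bound: 0 ≤ 4 = deg(f)·deg(g), as expected for curves with no common component (the affine F_5-count falls short of the bound because intersections may lie at infinity, over extension fields, or carry multiplicity).


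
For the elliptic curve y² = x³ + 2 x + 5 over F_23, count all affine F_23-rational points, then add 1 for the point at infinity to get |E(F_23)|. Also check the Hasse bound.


Affine points = {(1, 10), (1, 13), (4, 10), (4, 13), (5, 5), (5, 18), (6, 7), (6, 16), (8, 2), (8, 21), (9, 4), (9, 19), (10, 6), (10, 17), (11, 1), (11, 22), (12, 3), (12, 20), (15, 11), (15, 12), (16, 4), (16, 19), (18, 10), (18, 13), (19, 5), (19, 18), (20, 8), (20, 15), (21, 4), (21, 19), (22, 5), (22, 18)}; affine count = 32; |E(F_23)| = 33.

Discriminant check: Δ ∝ 4a³ + 27b² = 4·2³ + 27·5² = 4·8 + 27·25 ≡ 17 (mod 23). Nonzero ⇒ E is nonsingular.
For each x ∈ F_23, compute rhs = x³ + 2·x + 5 mod 23, then count y ∈ F_23 with y² ≡ rhs.
  x = 0: rhs = 5, matching y values: none (0 points).
  x = 1: rhs = 8, matching y values: 10, 13 (2 points).
  x = 2: rhs = 17, matching y values: none (0 points).
  x = 3: rhs = 15, matching y values: none (0 points).
  x = 4: rhs = 8, matching y values: 10, 13 (2 points).
  x = 5: rhs = 2, matching y values: 5, 18 (2 points).
  x = 6: rhs = 3, matching y values: 7, 16 (2 points).
  x = 7: rhs = 17, matching y values: none (0 points).
  x = 8: rhs = 4, matching y values: 2, 21 (2 points).
  x = 9: rhs = 16, matching y values: 4, 19 (2 points).
  x = 10: rhs = 13, matching y values: 6, 17 (2 points).
  x = 11: rhs = 1, matching y values: 1, 22 (2 points).
  x = 12: rhs = 9, matching y values: 3, 20 (2 points).
  x = 13: rhs = 20, matching y values: none (0 points).
  x = 14: rhs = 17, matching y values: none (0 points).
  x = 15: rhs = 6, matching y values: 11, 12 (2 points).
  x = 16: rhs = 16, matching y values: 4, 19 (2 points).
  x = 17: rhs = 7, matching y values: none (0 points).
  x = 18: rhs = 8, matching y values: 10, 13 (2 points).
  x = 19: rhs = 2, matching y values: 5, 18 (2 points).
  x = 20: rhs = 18, matching y values: 8, 15 (2 points).
  x = 21: rhs = 16, matching y values: 4, 19 (2 points).
  x = 22: rhs = 2, matching y values: 5, 18 (2 points).
Total affine count: 32.
Full point count |E(F_23)| = 32 + 1 = 33.
Hasse bound: |33 − (23+1)| = |9| = 9 ≤ 2√23 ≈ 9.5917 ✓.


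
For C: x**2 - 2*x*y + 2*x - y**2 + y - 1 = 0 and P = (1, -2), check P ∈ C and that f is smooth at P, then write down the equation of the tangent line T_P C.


Tangent line at P: 8*x + 3*y - 2 = 0.

Step 1: f(1, -2) = 0, so P lies on C.
Step 2: partial derivatives
  f_x(x, y) = 2*x - 2*y + 2, f_y(x, y) = -2*x - 2*y + 1.
  f_x(P) = 8, f_y(P) = 3 (gradient nonzero, so P is smooth).
Step 3: tangent line at P: 8·(x − 1) + 3·(y − -2) = 0.
Expanding: 8*x + 3*y - 2 = 0.


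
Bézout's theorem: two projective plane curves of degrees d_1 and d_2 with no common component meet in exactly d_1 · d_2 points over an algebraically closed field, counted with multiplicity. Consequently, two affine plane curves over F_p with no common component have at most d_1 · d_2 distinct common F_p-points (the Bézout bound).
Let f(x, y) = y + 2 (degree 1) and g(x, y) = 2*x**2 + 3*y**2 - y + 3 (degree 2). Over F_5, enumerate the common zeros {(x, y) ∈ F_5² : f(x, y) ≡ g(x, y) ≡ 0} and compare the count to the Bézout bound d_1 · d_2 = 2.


Common zeros: {(2, 3), (3, 3)}; count = 2; Bézout bound = 2.

deg(f) = 1, deg(g) = 2, so Bézout bound = 2.
Scan x ∈ F_5. For each x, list the y ∈ F_5 with f(x, y) ≡ 0 and those with g(x, y) ≡ 0 (mod 5); the common zeros in that column are the intersection.
  x = 0: f ≡ 0 at y ∈ {3}; g ≡ 0 at y ∈ {1}; common: ∅.
  x = 1: f ≡ 0 at y ∈ {3}; g ≡ 0 at y ∈ {0, 2}; common: ∅.
  x = 2: f ≡ 0 at y ∈ {3}; g ≡ 0 at y ∈ {3, 4}; common: {3}.
  x = 3: f ≡ 0 at y ∈ {3}; g ≡ 0 at y ∈ {3, 4}; common: {3}.
  x = 4: f ≡ 0 at y ∈ {3}; g ≡ 0 at y ∈ {0, 2}; common: ∅.
Collecting: common zeros = {(2, 3), (3, 3)}, so the count is 2.
Comparison with the Bézout bound: 2 ≤ 2 = deg(f)·deg(g), as expected for curves with no common component (the bound is attained).
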